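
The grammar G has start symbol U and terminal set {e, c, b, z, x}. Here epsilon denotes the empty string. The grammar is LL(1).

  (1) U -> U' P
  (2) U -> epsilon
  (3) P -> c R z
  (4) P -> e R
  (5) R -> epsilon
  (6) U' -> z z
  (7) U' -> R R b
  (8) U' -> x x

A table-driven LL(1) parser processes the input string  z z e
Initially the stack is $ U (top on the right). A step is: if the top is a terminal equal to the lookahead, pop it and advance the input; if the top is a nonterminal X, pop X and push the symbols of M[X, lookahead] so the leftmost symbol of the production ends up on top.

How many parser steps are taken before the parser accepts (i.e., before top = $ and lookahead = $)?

     Stack    Input    Action
  1  $ U      z z e $  expand U -> U' P
  2  $ P U'   z z e $  expand U' -> z z
  3  $ P z z  z z e $  match z
  4  $ P z    z e $    match z
  5  $ P      e $      expand P -> e R
  6  $ R e    e $      match e
  7  $ R      $        expand R -> epsilon
Accept reached after 7 steps.

7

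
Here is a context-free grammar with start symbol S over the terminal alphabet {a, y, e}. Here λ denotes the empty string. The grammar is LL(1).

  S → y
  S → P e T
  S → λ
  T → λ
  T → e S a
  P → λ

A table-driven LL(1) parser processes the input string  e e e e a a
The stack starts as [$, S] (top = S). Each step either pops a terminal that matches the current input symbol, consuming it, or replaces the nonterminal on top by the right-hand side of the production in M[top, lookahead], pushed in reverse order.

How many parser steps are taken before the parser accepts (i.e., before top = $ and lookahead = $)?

step 1: stack=$ S  input=e e e e a a $  — expand S → P e T
step 2: stack=$ T e P  input=e e e e a a $  — expand P → λ
step 3: stack=$ T e  input=e e e e a a $  — match e
step 4: stack=$ T  input=e e e a a $  — expand T → e S a
step 5: stack=$ a S e  input=e e e a a $  — match e
step 6: stack=$ a S  input=e e a a $  — expand S → P e T
step 7: stack=$ a T e P  input=e e a a $  — expand P → λ
step 8: stack=$ a T e  input=e e a a $  — match e
step 9: stack=$ a T  input=e a a $  — expand T → e S a
step 10: stack=$ a a S e  input=e a a $  — match e
step 11: stack=$ a a S  input=a a $  — expand S → λ
step 12: stack=$ a a  input=a a $  — match a
step 13: stack=$ a  input=a $  — match a
Accept reached after 13 steps.

13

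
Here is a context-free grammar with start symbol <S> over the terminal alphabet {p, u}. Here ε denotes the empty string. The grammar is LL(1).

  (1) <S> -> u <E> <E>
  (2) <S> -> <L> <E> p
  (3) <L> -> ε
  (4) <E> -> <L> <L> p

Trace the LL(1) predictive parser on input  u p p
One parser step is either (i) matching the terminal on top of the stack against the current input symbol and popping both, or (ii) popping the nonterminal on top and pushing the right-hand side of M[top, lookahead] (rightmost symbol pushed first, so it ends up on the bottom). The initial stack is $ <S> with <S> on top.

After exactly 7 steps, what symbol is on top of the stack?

<L>

step 1: stack=$ <S>  input=u p p $  — expand <S> -> u <E> <E>
step 2: stack=$ <E> <E> u  input=u p p $  — match u
step 3: stack=$ <E> <E>  input=p p $  — expand <E> -> <L> <L> p
step 4: stack=$ <E> p <L> <L>  input=p p $  — expand <L> -> ε
step 5: stack=$ <E> p <L>  input=p p $  — expand <L> -> ε
step 6: stack=$ <E> p  input=p p $  — match p
step 7: stack=$ <E>  input=p $  — expand <E> -> <L> <L> p
Stack after step 7: $ p <L> <L> (top = <L>).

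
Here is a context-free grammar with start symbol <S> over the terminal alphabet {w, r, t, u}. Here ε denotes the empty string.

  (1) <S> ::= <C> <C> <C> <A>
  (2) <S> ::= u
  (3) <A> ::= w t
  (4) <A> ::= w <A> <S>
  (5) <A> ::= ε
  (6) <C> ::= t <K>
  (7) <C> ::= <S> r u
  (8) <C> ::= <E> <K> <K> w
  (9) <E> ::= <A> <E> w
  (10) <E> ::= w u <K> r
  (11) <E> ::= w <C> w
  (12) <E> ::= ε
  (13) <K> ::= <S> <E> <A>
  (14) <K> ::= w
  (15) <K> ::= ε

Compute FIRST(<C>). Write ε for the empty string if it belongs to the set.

{t, u, w}

FIRST(<A>): from <A>::=w t we get {w}; from <A>::=w <A> <S> we get {w}; from <A>::=ε we get {ε}. So FIRST(<A>) = {ε, w}.
FIRST(<E>): from <E>::=<A> <E> w we get {w}; from <E>::=w u <K> r we get {w}; from <E>::=w <C> w we get {w}; from <E>::=ε we get {ε}. So FIRST(<E>) = {ε, w}.
FIRST(<S>): from <S>::=<C> <C> <C> <A> we get {t, u, w}; from <S>::=u we get {u}. So FIRST(<S>) = {t, u, w}.
FIRST(<K>): from <K>::=<S> <E> <A> we get {t, u, w}; from <K>::=w we get {w}; from <K>::=ε we get {ε}. So FIRST(<K>) = {ε, t, u, w}.
FIRST(<C>): from <C>::=t <K> we get {t}; from <C>::=<S> r u we get {t, u, w}; from <C>::=<E> <K> <K> w we get {t, u, w}. So FIRST(<C>) = {t, u, w}.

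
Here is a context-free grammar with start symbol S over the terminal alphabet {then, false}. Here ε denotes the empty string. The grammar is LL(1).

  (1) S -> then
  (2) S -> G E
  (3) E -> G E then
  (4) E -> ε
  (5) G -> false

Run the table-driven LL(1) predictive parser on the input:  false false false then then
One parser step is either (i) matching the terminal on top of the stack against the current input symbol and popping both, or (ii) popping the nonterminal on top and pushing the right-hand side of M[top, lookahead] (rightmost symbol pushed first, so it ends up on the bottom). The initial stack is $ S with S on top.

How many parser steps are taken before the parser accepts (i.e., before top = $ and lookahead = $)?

12

      Stack                Input                          Action
   1  $ S                  false false false then then $  expand S -> G E
   2  $ E G                false false false then then $  expand G -> false
   3  $ E false            false false false then then $  match false
   4  $ E                  false false then then $        expand E -> G E then
   5  $ then E G           false false then then $        expand G -> false
   6  $ then E false       false false then then $        match false
   7  $ then E             false then then $              expand E -> G E then
   8  $ then then E G      false then then $              expand G -> false
   9  $ then then E false  false then then $              match false
  10  $ then then E        then then $                    expand E -> ε
  11  $ then then          then then $                    match then
  12  $ then               then $                         match then
Accept reached after 12 steps.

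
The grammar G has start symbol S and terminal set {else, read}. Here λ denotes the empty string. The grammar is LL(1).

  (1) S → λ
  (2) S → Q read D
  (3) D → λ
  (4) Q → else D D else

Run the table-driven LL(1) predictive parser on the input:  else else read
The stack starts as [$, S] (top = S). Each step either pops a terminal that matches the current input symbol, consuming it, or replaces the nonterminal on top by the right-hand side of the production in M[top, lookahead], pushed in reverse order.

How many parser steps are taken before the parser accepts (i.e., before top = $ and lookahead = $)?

     Stack                   Input             Action
  1  $ S                     else else read $  expand S → Q read D
  2  $ D read Q              else else read $  expand Q → else D D else
  3  $ D read else D D else  else else read $  match else
  4  $ D read else D D       else read $       expand D → λ
  5  $ D read else D         else read $       expand D → λ
  6  $ D read else           else read $       match else
  7  $ D read                read $            match read
  8  $ D                     $                 expand D → λ
Accept reached after 8 steps.

8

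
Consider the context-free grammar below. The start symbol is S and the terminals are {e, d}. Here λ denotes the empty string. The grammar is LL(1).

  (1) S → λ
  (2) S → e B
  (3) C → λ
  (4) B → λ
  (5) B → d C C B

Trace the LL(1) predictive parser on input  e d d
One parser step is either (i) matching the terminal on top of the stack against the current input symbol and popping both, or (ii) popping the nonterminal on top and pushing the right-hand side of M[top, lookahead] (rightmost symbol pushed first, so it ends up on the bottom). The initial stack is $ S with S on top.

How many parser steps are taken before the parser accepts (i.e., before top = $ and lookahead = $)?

11

step 1: stack=$ S  input=e d d $  — expand S → e B
step 2: stack=$ B e  input=e d d $  — match e
step 3: stack=$ B  input=d d $  — expand B → d C C B
step 4: stack=$ B C C d  input=d d $  — match d
step 5: stack=$ B C C  input=d $  — expand C → λ
step 6: stack=$ B C  input=d $  — expand C → λ
step 7: stack=$ B  input=d $  — expand B → d C C B
step 8: stack=$ B C C d  input=d $  — match d
step 9: stack=$ B C C  input=$  — expand C → λ
step 10: stack=$ B C  input=$  — expand C → λ
step 11: stack=$ B  input=$  — expand B → λ
Accept reached after 11 steps.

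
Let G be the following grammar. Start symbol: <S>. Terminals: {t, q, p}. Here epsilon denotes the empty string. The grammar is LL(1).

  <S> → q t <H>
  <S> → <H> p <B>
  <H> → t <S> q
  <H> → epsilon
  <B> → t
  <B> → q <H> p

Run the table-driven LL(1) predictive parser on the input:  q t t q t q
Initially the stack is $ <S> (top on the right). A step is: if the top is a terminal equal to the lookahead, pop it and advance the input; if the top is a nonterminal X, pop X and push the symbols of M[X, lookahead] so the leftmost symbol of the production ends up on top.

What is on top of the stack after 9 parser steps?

q

step 1: stack=$ <S>  input=q t t q t q $  — expand <S> → q t <H>
step 2: stack=$ <H> t q  input=q t t q t q $  — match q
step 3: stack=$ <H> t  input=t t q t q $  — match t
step 4: stack=$ <H>  input=t q t q $  — expand <H> → t <S> q
step 5: stack=$ q <S> t  input=t q t q $  — match t
step 6: stack=$ q <S>  input=q t q $  — expand <S> → q t <H>
step 7: stack=$ q <H> t q  input=q t q $  — match q
step 8: stack=$ q <H> t  input=t q $  — match t
step 9: stack=$ q <H>  input=q $  — expand <H> → epsilon
Stack after step 9: $ q (top = q).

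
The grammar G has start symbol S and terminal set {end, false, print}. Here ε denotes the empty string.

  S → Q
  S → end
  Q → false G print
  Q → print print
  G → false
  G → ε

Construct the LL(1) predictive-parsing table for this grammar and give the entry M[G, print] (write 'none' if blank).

FIRST(Q) = {false, print}
FIRST(G) = {ε, false}
FIRST(S) = {end, false, print}  (via Q)
FOLLOW(S) includes $ since S is the start symbol.
FOLLOW(G): in Q→false G print, G is followed by print with FIRST {print}. Thus FOLLOW(G) = {print}.
For G → false: FIRST(false) = {false}, so it goes in M[G, t] for t ∈ {false}.
For G → ε: FIRST(ε) = {ε}, so it goes in M[G, t] for t ∈ {}; since ε ∈ FIRST, also for every t ∈ FOLLOW(G) = {print}.

G → ε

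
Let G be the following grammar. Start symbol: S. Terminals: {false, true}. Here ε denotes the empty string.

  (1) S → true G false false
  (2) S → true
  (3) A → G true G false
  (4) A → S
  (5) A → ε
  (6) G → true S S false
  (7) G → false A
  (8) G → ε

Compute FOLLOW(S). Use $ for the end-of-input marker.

FIRST(S): from S→true G false false we get {true}; from S→true we get {true}. So FIRST(S) = {true}.
FIRST(G): from G→true S S false we get {true}; from G→false A we get {false}; from G→ε we get {ε}. So FIRST(G) = {ε, false, true}.
FIRST(A): from A→G true G false we get {false, true}; from A→S we get {true}; from A→ε we get {ε}. So FIRST(A) = {ε, false, true}.
FOLLOW(S) includes $ since S is the start symbol.
FOLLOW(G): in S→true G false false, G is followed by false false with FIRST {false}; in A→G true G false (occurrence 1), G is followed by true G false with FIRST {true}; in A→G true G false (occurrence 2), G is followed by false with FIRST {false}. Thus FOLLOW(G) = {false, true}.
FOLLOW(A): in G→false A, the suffix after A is empty, so FOLLOW(A) ⊇ FOLLOW(G) = {false, true}. Thus FOLLOW(A) = {false, true}.
FOLLOW(S): in A→S, the suffix after S is empty, so FOLLOW(S) ⊇ FOLLOW(A) = {false, true}; in G→true S S false (occurrence 1), S is followed by S false with FIRST {true}; in G→true S S false (occurrence 2), S is followed by false with FIRST {false}. Thus FOLLOW(S) = {$, false, true}.

{$, false, true}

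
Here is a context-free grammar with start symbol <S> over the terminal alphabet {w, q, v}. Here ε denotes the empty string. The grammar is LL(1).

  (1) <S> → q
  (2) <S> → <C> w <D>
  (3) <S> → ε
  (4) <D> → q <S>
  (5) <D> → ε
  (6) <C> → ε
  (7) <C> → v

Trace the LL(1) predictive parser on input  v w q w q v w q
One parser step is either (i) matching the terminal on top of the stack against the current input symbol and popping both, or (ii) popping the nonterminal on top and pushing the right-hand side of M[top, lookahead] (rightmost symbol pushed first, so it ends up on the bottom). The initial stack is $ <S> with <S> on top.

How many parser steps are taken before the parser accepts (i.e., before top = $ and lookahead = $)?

18

step 1: stack=$ <S>  input=v w q w q v w q $  — expand <S> → <C> w <D>
step 2: stack=$ <D> w <C>  input=v w q w q v w q $  — expand <C> → v
step 3: stack=$ <D> w v  input=v w q w q v w q $  — match v
step 4: stack=$ <D> w  input=w q w q v w q $  — match w
step 5: stack=$ <D>  input=q w q v w q $  — expand <D> → q <S>
step 6: stack=$ <S> q  input=q w q v w q $  — match q
step 7: stack=$ <S>  input=w q v w q $  — expand <S> → <C> w <D>
step 8: stack=$ <D> w <C>  input=w q v w q $  — expand <C> → ε
step 9: stack=$ <D> w  input=w q v w q $  — match w
step 10: stack=$ <D>  input=q v w q $  — expand <D> → q <S>
step 11: stack=$ <S> q  input=q v w q $  — match q
step 12: stack=$ <S>  input=v w q $  — expand <S> → <C> w <D>
step 13: stack=$ <D> w <C>  input=v w q $  — expand <C> → v
step 14: stack=$ <D> w v  input=v w q $  — match v
step 15: stack=$ <D> w  input=w q $  — match w
step 16: stack=$ <D>  input=q $  — expand <D> → q <S>
step 17: stack=$ <S> q  input=q $  — match q
step 18: stack=$ <S>  input=$  — expand <S> → ε
Accept reached after 18 steps.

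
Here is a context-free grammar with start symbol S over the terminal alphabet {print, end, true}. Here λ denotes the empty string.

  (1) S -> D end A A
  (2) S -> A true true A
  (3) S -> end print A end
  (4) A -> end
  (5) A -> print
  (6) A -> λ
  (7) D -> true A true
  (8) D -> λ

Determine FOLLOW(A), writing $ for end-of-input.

{$, end, print, true}

FIRST(A): from A->end we get {end}; from A->print we get {print}; from A->λ we get {λ}. So FIRST(A) = {λ, end, print}.
FIRST(D): from D->true A true we get {true}; from D->λ we get {λ}. So FIRST(D) = {λ, true}.
FIRST(S): from S->D end A A we get {end, true}; from S->A true true A we get {end, print, true}; from S->end print A end we get {end}. So FIRST(S) = {end, print, true}.
FOLLOW(S) includes $ since S is the start symbol.
FOLLOW(S): S appears on no right-hand side. Thus FOLLOW(S) = {$}.
FOLLOW(A): in S->D end A A (occurrence 1), A is followed by A with FIRST {λ, end, print}; in S->D end A A (occurrence 1), the suffix after A is nullable, so FOLLOW(A) ⊇ FOLLOW(S) = {$}; in S->D end A A (occurrence 2), the suffix after A is empty, so FOLLOW(A) ⊇ FOLLOW(S) = {$}; in S->A true true A (occurrence 1), A is followed by true true A with FIRST {true}; in S->A true true A (occurrence 2), the suffix after A is empty, so FOLLOW(A) ⊇ FOLLOW(S) = {$}; in S->end print A end, A is followed by end with FIRST {end}; in D->true A true, A is followed by true with FIRST {true}. Thus FOLLOW(A) = {$, end, print, true}.
FOLLOW(D): in S->D end A A, D is followed by end A A with FIRST {end}. Thus FOLLOW(D) = {end}.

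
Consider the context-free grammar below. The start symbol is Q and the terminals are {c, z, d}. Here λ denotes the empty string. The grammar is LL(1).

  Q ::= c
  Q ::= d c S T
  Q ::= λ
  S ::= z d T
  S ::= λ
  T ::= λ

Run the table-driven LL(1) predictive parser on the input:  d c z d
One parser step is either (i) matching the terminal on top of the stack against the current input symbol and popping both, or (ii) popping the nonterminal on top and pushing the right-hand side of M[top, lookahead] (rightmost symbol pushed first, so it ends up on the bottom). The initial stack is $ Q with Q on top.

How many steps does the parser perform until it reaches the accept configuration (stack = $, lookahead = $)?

8

     Stack      Input      Action
  1  $ Q        d c z d $  expand Q ::= d c S T
  2  $ T S c d  d c z d $  match d
  3  $ T S c    c z d $    match c
  4  $ T S      z d $      expand S ::= z d T
  5  $ T T d z  z d $      match z
  6  $ T T d    d $        match d
  7  $ T T      $          expand T ::= λ
  8  $ T        $          expand T ::= λ
Accept reached after 8 steps.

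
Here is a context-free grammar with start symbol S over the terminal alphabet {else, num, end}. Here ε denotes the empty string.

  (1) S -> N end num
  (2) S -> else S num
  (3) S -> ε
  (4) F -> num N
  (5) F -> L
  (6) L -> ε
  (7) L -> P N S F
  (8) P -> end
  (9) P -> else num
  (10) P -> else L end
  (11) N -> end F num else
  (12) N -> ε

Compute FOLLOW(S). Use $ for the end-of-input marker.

{$, else, end, num}

FIRST(P) = {else, end}
FIRST(N) = {ε, end}
FIRST(S) = {ε, else, end}  (via N end num)
FIRST(L) = {ε, else, end}  (via P N S F)
FIRST(F) = {ε, else, end, num}  (via L)
FOLLOW(S) includes $ since S is the start symbol.
FOLLOW(S): in S->else S num, S is followed by num with FIRST {num}; in L->P N S F, S is followed by F with FIRST {ε, else, end, num}; in L->P N S F, the suffix after S is nullable, so FOLLOW(S) ⊇ FOLLOW(L) = {end, num}. Thus FOLLOW(S) = {$, else, end, num}.
FOLLOW(F): in L->P N S F, the suffix after F is empty, so FOLLOW(F) ⊇ FOLLOW(L) = {end, num}; in N->end F num else, F is followed by num else with FIRST {num}. Thus FOLLOW(F) = {end, num}.
FOLLOW(L): in F->L, the suffix after L is empty, so FOLLOW(L) ⊇ FOLLOW(F) = {end, num}; in P->else L end, L is followed by end with FIRST {end}. Thus FOLLOW(L) = {end, num}.
FOLLOW(P): in L->P N S F, P is followed by N S F with FIRST {ε, else, end, num}; in L->P N S F, the suffix after P is nullable, so FOLLOW(P) ⊇ FOLLOW(L) = {end, num}. Thus FOLLOW(P) = {else, end, num}.
FOLLOW(N): in S->N end num, N is followed by end num with FIRST {end}; in F->num N, the suffix after N is empty, so FOLLOW(N) ⊇ FOLLOW(F) = {end, num}; in L->P N S F, N is followed by S F with FIRST {ε, else, end, num}; in L->P N S F, the suffix after N is nullable, so FOLLOW(N) ⊇ FOLLOW(L) = {end, num}. Thus FOLLOW(N) = {else, end, num}.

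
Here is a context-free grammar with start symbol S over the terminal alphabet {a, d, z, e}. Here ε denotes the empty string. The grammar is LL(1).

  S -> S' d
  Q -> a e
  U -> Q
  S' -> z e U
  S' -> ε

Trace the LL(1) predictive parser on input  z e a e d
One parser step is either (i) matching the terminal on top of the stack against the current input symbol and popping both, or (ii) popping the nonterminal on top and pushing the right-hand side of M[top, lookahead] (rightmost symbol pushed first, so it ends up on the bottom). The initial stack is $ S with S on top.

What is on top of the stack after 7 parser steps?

e

step 1: stack=$ S  input=z e a e d $  — expand S -> S' d
step 2: stack=$ d S'  input=z e a e d $  — expand S' -> z e U
step 3: stack=$ d U e z  input=z e a e d $  — match z
step 4: stack=$ d U e  input=e a e d $  — match e
step 5: stack=$ d U  input=a e d $  — expand U -> Q
step 6: stack=$ d Q  input=a e d $  — expand Q -> a e
step 7: stack=$ d e a  input=a e d $  — match a
Stack after step 7: $ d e (top = e).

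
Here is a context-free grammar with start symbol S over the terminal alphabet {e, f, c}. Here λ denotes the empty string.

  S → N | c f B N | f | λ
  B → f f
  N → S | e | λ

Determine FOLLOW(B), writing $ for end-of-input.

FIRST(B): from B→f f we get {f}. So FIRST(B) = {f}.
FIRST(S): from S→N we get {λ, c, e, f}; from S→c f B N we get {c}; from S→f we get {f}; from S→λ we get {λ}. So FIRST(S) = {λ, c, e, f}.
FIRST(N): from N→S we get {λ, c, e, f}; from N→e we get {e}; from N→λ we get {λ}. So FIRST(N) = {λ, c, e, f}.
FOLLOW(S) includes $ since S is the start symbol.
FOLLOW(S): in N→S, the suffix after S is empty, so FOLLOW(S) ⊇ FOLLOW(N) = {$}. Thus FOLLOW(S) = {$}.
FOLLOW(B): in S→c f B N, B is followed by N with FIRST {λ, c, e, f}; in S→c f B N, the suffix after B is nullable, so FOLLOW(B) ⊇ FOLLOW(S) = {$}. Thus FOLLOW(B) = {$, c, e, f}.
FOLLOW(N): in S→N, the suffix after N is empty, so FOLLOW(N) ⊇ FOLLOW(S) = {$}; in S→c f B N, the suffix after N is empty, so FOLLOW(N) ⊇ FOLLOW(S) = {$}. Thus FOLLOW(N) = {$}.

{$, c, e, f}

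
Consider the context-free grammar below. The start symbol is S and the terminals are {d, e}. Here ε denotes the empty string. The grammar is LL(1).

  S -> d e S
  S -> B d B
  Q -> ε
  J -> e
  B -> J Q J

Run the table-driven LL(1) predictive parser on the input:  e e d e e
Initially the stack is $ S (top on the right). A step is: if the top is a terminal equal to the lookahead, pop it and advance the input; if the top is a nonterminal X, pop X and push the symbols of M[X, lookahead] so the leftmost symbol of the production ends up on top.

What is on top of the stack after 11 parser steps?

Q

      Stack        Input        Action
   1  $ S          e e d e e $  expand S -> B d B
   2  $ B d B      e e d e e $  expand B -> J Q J
   3  $ B d J Q J  e e d e e $  expand J -> e
   4  $ B d J Q e  e e d e e $  match e
   5  $ B d J Q    e d e e $    expand Q -> ε
   6  $ B d J      e d e e $    expand J -> e
   7  $ B d e      e d e e $    match e
   8  $ B d        d e e $      match d
   9  $ B          e e $        expand B -> J Q J
  10  $ J Q J      e e $        expand J -> e
  11  $ J Q e      e e $        match e
Stack after step 11: $ J Q (top = Q).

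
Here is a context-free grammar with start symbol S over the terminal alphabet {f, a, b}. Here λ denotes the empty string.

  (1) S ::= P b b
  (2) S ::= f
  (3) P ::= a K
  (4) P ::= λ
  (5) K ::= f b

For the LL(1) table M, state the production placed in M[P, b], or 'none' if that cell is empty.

P ::= λ

FIRST(P): from P::=a K we get {a}; from P::=λ we get {λ}. So FIRST(P) = {λ, a}.
FIRST(K): from K::=f b we get {f}. So FIRST(K) = {f}.
FIRST(S): from S::=P b b we get {a, b}; from S::=f we get {f}. So FIRST(S) = {a, b, f}.
FOLLOW(S) includes $ since S is the start symbol.
FOLLOW(P): in S::=P b b, P is followed by b b with FIRST {b}. Thus FOLLOW(P) = {b}.
For P ::= a K: FIRST(a K) = {a}, so it goes in M[P, t] for t ∈ {a}.
For P ::= λ: FIRST(λ) = {λ}, so it goes in M[P, t] for t ∈ {}; since λ ∈ FIRST, also for every t ∈ FOLLOW(P) = {b}.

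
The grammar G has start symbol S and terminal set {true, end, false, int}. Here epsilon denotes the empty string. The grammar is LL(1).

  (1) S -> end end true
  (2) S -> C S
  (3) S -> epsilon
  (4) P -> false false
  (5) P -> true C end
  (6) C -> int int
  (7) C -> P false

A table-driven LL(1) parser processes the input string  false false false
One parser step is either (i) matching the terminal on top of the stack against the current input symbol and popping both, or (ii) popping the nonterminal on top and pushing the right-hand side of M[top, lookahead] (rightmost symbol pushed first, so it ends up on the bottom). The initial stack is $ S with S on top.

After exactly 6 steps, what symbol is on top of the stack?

     Stack                  Input                Action
  1  $ S                    false false false $  expand S -> C S
  2  $ S C                  false false false $  expand C -> P false
  3  $ S false P            false false false $  expand P -> false false
  4  $ S false false false  false false false $  match false
  5  $ S false false        false false $        match false
  6  $ S false              false $              match false
Stack after step 6: $ S (top = S).

S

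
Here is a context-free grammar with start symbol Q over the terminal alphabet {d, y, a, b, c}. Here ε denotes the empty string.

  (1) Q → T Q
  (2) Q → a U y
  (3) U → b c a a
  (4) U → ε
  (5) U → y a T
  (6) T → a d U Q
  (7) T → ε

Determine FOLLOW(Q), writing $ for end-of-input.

{$, a, y}

FIRST(U): from U→b c a a we get {b}; from U→ε we get {ε}; from U→y a T we get {y}. So FIRST(U) = {ε, b, y}.
FIRST(T): from T→a d U Q we get {a}; from T→ε we get {ε}. So FIRST(T) = {ε, a}.
FIRST(Q): from Q→T Q we get {a}; from Q→a U y we get {a}. So FIRST(Q) = {a}.
FOLLOW(Q) includes $ since Q is the start symbol.
FOLLOW(U): in Q→a U y, U is followed by y with FIRST {y}; in T→a d U Q, U is followed by Q with FIRST {a}. Thus FOLLOW(U) = {a, y}.
FOLLOW(T): in Q→T Q, T is followed by Q with FIRST {a}; in U→y a T, the suffix after T is empty, so FOLLOW(T) ⊇ FOLLOW(U) = {a, y}. Thus FOLLOW(T) = {a, y}.
FOLLOW(Q): in Q→T Q, the suffix after Q is empty (adds nothing new); in T→a d U Q, the suffix after Q is empty, so FOLLOW(Q) ⊇ FOLLOW(T) = {a, y}. Thus FOLLOW(Q) = {$, a, y}.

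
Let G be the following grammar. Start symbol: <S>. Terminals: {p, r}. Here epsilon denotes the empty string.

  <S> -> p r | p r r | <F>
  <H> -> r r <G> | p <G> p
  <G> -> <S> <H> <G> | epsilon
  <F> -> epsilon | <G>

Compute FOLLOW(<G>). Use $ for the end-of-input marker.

FIRST(<H>) = {p, r}
FIRST(<S>) = {epsilon, p, r}  (via <F>)
FIRST(<G>) = {epsilon, p, r}  (via <S> <H> <G>)
FIRST(<F>) = {epsilon, p, r}  (via <G>)
FOLLOW(<S>) includes $ since <S> is the start symbol.
FOLLOW(<S>): in <G>-><S> <H> <G>, <S> is followed by <H> <G> with FIRST {p, r}. Thus FOLLOW(<S>) = {$, p, r}.
FOLLOW(<F>): in <S>-><F>, the suffix after <F> is empty, so FOLLOW(<F>) ⊇ FOLLOW(<S>) = {$, p, r}. Thus FOLLOW(<F>) = {$, p, r}.
FOLLOW(<H>): in <G>-><S> <H> <G>, <H> is followed by <G> with FIRST {epsilon, p, r}; in <G>-><S> <H> <G>, the suffix after <H> is nullable, so FOLLOW(<H>) ⊇ FOLLOW(<G>) = {$, p, r}. Thus FOLLOW(<H>) = {$, p, r}.
FOLLOW(<G>): in <H>->r r <G>, the suffix after <G> is empty, so FOLLOW(<G>) ⊇ FOLLOW(<H>) = {$, p, r}; in <H>->p <G> p, <G> is followed by p with FIRST {p}; in <G>-><S> <H> <G>, the suffix after <G> is empty (adds nothing new); in <F>-><G>, the suffix after <G> is empty, so FOLLOW(<G>) ⊇ FOLLOW(<F>) = {$, p, r}. Thus FOLLOW(<G>) = {$, p, r}.

{$, p, r}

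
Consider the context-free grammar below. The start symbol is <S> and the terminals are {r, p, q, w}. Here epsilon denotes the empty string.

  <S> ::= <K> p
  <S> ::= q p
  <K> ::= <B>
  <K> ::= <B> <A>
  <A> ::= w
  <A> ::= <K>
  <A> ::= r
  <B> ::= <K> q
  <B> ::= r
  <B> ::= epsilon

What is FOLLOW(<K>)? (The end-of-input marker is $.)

{p, q}

FIRST(<S>) = {p, q, r, w}  (via <K> p)
FIRST(<K>) = {epsilon, q, r, w}  (via <B>, <B> <A>)
FIRST(<A>) = {epsilon, q, r, w}  (via <K>)
FIRST(<B>) = {epsilon, q, r, w}  (via <K> q)
FOLLOW(<S>) includes $ since <S> is the start symbol.
FOLLOW(<S>): <S> appears on no right-hand side. Thus FOLLOW(<S>) = {$}.
FOLLOW(<K>): in <S>::=<K> p, <K> is followed by p with FIRST {p}; in <A>::=<K>, the suffix after <K> is empty, so FOLLOW(<K>) ⊇ FOLLOW(<A>) = {p, q}; in <B>::=<K> q, <K> is followed by q with FIRST {q}. Thus FOLLOW(<K>) = {p, q}.
FOLLOW(<A>): in <K>::=<B> <A>, the suffix after <A> is empty, so FOLLOW(<A>) ⊇ FOLLOW(<K>) = {p, q}. Thus FOLLOW(<A>) = {p, q}.
FOLLOW(<B>): in <K>::=<B>, the suffix after <B> is empty, so FOLLOW(<B>) ⊇ FOLLOW(<K>) = {p, q}; in <K>::=<B> <A>, <B> is followed by <A> with FIRST {epsilon, q, r, w}; in <K>::=<B> <A>, the suffix after <B> is nullable, so FOLLOW(<B>) ⊇ FOLLOW(<K>) = {p, q}. Thus FOLLOW(<B>) = {p, q, r, w}.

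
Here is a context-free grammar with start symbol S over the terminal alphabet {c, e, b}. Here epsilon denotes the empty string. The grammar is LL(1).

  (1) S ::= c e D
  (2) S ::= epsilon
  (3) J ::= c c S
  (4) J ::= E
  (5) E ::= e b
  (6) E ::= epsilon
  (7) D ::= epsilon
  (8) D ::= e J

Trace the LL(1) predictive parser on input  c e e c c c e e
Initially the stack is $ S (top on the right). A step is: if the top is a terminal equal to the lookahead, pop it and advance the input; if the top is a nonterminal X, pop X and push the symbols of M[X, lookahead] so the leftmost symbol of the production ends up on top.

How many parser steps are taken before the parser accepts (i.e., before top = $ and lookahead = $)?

15

step 1: stack=$ S  input=c e e c c c e e $  — expand S ::= c e D
step 2: stack=$ D e c  input=c e e c c c e e $  — match c
step 3: stack=$ D e  input=e e c c c e e $  — match e
step 4: stack=$ D  input=e c c c e e $  — expand D ::= e J
step 5: stack=$ J e  input=e c c c e e $  — match e
step 6: stack=$ J  input=c c c e e $  — expand J ::= c c S
step 7: stack=$ S c c  input=c c c e e $  — match c
step 8: stack=$ S c  input=c c e e $  — match c
step 9: stack=$ S  input=c e e $  — expand S ::= c e D
step 10: stack=$ D e c  input=c e e $  — match c
step 11: stack=$ D e  input=e e $  — match e
step 12: stack=$ D  input=e $  — expand D ::= e J
step 13: stack=$ J e  input=e $  — match e
step 14: stack=$ J  input=$  — expand J ::= E
step 15: stack=$ E  input=$  — expand E ::= epsilon
Accept reached after 15 steps.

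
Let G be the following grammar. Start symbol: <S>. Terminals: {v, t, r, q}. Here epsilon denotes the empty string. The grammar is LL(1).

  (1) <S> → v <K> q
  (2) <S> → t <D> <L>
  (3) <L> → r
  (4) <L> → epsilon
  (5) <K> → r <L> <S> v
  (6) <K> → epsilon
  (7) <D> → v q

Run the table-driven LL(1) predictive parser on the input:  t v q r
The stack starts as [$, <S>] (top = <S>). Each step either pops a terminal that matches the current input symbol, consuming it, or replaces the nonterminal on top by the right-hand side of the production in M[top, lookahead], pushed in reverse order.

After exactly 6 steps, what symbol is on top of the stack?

r

step 1: stack=$ <S>  input=t v q r $  — expand <S> → t <D> <L>
step 2: stack=$ <L> <D> t  input=t v q r $  — match t
step 3: stack=$ <L> <D>  input=v q r $  — expand <D> → v q
step 4: stack=$ <L> q v  input=v q r $  — match v
step 5: stack=$ <L> q  input=q r $  — match q
step 6: stack=$ <L>  input=r $  — expand <L> → r
Stack after step 6: $ r (top = r).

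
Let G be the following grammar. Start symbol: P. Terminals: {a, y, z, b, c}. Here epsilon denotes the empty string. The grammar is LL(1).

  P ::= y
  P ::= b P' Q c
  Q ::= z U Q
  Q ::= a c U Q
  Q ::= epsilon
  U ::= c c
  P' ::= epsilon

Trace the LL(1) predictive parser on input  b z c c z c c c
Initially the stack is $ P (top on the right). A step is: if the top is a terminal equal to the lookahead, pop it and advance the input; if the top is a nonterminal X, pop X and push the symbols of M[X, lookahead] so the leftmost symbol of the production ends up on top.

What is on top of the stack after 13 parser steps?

Q

      Stack       Input              Action
   1  $ P         b z c c z c c c $  expand P ::= b P' Q c
   2  $ c Q P' b  b z c c z c c c $  match b
   3  $ c Q P'    z c c z c c c $    expand P' ::= epsilon
   4  $ c Q       z c c z c c c $    expand Q ::= z U Q
   5  $ c Q U z   z c c z c c c $    match z
   6  $ c Q U     c c z c c c $      expand U ::= c c
   7  $ c Q c c   c c z c c c $      match c
   8  $ c Q c     c z c c c $        match c
   9  $ c Q       z c c c $          expand Q ::= z U Q
  10  $ c Q U z   z c c c $          match z
  11  $ c Q U     c c c $            expand U ::= c c
  12  $ c Q c c   c c c $            match c
  13  $ c Q c     c c $              match c
Stack after step 13: $ c Q (top = Q).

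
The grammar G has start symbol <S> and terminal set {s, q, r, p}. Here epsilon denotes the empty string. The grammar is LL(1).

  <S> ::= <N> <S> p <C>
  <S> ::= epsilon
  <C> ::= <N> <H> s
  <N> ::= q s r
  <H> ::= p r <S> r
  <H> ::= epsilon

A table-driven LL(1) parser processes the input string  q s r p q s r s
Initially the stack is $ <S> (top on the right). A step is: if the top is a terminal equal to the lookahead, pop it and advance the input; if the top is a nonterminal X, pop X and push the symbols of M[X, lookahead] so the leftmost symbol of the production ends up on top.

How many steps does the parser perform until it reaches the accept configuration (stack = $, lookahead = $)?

step 1: stack=$ <S>  input=q s r p q s r s $  — expand <S> ::= <N> <S> p <C>
step 2: stack=$ <C> p <S> <N>  input=q s r p q s r s $  — expand <N> ::= q s r
step 3: stack=$ <C> p <S> r s q  input=q s r p q s r s $  — match q
step 4: stack=$ <C> p <S> r s  input=s r p q s r s $  — match s
step 5: stack=$ <C> p <S> r  input=r p q s r s $  — match r
step 6: stack=$ <C> p <S>  input=p q s r s $  — expand <S> ::= epsilon
step 7: stack=$ <C> p  input=p q s r s $  — match p
step 8: stack=$ <C>  input=q s r s $  — expand <C> ::= <N> <H> s
step 9: stack=$ s <H> <N>  input=q s r s $  — expand <N> ::= q s r
step 10: stack=$ s <H> r s q  input=q s r s $  — match q
step 11: stack=$ s <H> r s  input=s r s $  — match s
step 12: stack=$ s <H> r  input=r s $  — match r
step 13: stack=$ s <H>  input=s $  — expand <H> ::= epsilon
step 14: stack=$ s  input=s $  — match s
Accept reached after 14 steps.

14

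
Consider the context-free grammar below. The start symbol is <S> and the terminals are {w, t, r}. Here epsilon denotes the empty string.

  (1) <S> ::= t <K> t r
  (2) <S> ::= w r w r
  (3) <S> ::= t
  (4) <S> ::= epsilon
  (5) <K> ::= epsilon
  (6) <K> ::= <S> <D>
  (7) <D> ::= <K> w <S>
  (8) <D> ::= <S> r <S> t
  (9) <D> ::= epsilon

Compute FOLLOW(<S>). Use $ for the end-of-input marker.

{$, r, t, w}

FIRST(<S>): from <S>::=t <K> t r we get {t}; from <S>::=w r w r we get {w}; from <S>::=t we get {t}; from <S>::=epsilon we get {epsilon}. So FIRST(<S>) = {epsilon, t, w}.
FIRST(<K>): from <K>::=epsilon we get {epsilon}; from <K>::=<S> <D> we get {epsilon, r, t, w}. So FIRST(<K>) = {epsilon, r, t, w}.
FIRST(<D>): from <D>::=<K> w <S> we get {r, t, w}; from <D>::=<S> r <S> t we get {r, t, w}; from <D>::=epsilon we get {epsilon}. So FIRST(<D>) = {epsilon, r, t, w}.
FOLLOW(<S>) includes $ since <S> is the start symbol.
FOLLOW(<K>): in <S>::=t <K> t r, <K> is followed by t r with FIRST {t}; in <D>::=<K> w <S>, <K> is followed by w <S> with FIRST {w}. Thus FOLLOW(<K>) = {t, w}.
FOLLOW(<D>): in <K>::=<S> <D>, the suffix after <D> is empty, so FOLLOW(<D>) ⊇ FOLLOW(<K>) = {t, w}. Thus FOLLOW(<D>) = {t, w}.
FOLLOW(<S>): in <K>::=<S> <D>, <S> is followed by <D> with FIRST {epsilon, r, t, w}; in <K>::=<S> <D>, the suffix after <S> is nullable, so FOLLOW(<S>) ⊇ FOLLOW(<K>) = {t, w}; in <D>::=<K> w <S>, the suffix after <S> is empty, so FOLLOW(<S>) ⊇ FOLLOW(<D>) = {t, w}; in <D>::=<S> r <S> t (occurrence 1), <S> is followed by r <S> t with FIRST {r}; in <D>::=<S> r <S> t (occurrence 2), <S> is followed by t with FIRST {t}. Thus FOLLOW(<S>) = {$, r, t, w}.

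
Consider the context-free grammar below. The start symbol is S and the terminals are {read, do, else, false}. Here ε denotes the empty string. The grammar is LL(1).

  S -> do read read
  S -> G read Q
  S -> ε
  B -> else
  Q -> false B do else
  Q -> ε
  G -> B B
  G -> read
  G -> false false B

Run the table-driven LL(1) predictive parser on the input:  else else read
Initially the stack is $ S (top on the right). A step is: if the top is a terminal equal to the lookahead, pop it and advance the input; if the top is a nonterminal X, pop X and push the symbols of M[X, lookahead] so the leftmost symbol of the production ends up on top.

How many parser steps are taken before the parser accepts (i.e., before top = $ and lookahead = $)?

     Stack            Input             Action
  1  $ S              else else read $  expand S -> G read Q
  2  $ Q read G       else else read $  expand G -> B B
  3  $ Q read B B     else else read $  expand B -> else
  4  $ Q read B else  else else read $  match else
  5  $ Q read B       else read $       expand B -> else
  6  $ Q read else    else read $       match else
  7  $ Q read         read $            match read
  8  $ Q              $                 expand Q -> ε
Accept reached after 8 steps.

8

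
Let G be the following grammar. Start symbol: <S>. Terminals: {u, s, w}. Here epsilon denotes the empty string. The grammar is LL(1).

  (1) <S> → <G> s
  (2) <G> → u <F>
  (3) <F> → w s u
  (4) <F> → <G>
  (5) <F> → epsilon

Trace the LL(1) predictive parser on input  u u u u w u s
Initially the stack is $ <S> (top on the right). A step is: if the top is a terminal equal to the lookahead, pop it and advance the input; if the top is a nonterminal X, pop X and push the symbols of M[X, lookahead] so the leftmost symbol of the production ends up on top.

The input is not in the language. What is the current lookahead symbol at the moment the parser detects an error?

step 1: stack=$ <S>  input=u u u u w u s $  — expand <S> → <G> s
step 2: stack=$ s <G>  input=u u u u w u s $  — expand <G> → u <F>
step 3: stack=$ s <F> u  input=u u u u w u s $  — match u
step 4: stack=$ s <F>  input=u u u w u s $  — expand <F> → <G>
step 5: stack=$ s <G>  input=u u u w u s $  — expand <G> → u <F>
step 6: stack=$ s <F> u  input=u u u w u s $  — match u
step 7: stack=$ s <F>  input=u u w u s $  — expand <F> → <G>
step 8: stack=$ s <G>  input=u u w u s $  — expand <G> → u <F>
step 9: stack=$ s <F> u  input=u u w u s $  — match u
step 10: stack=$ s <F>  input=u w u s $  — expand <F> → <G>
step 11: stack=$ s <G>  input=u w u s $  — expand <G> → u <F>
step 12: stack=$ s <F> u  input=u w u s $  — match u
step 13: stack=$ s <F>  input=w u s $  — expand <F> → w s u
step 14: stack=$ s u s w  input=w u s $  — match w
step 15: stack=$ s u s  input=u s $  — error: top is terminal s but lookahead is u

u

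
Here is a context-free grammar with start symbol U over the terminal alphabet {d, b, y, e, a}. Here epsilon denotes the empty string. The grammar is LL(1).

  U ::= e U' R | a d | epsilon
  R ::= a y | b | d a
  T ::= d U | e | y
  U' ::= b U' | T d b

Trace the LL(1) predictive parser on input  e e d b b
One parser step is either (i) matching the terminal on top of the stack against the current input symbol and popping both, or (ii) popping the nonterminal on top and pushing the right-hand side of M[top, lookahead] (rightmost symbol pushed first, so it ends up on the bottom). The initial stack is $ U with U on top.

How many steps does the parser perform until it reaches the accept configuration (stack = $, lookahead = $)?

9

     Stack      Input        Action
  1  $ U        e e d b b $  expand U ::= e U' R
  2  $ R U' e   e e d b b $  match e
  3  $ R U'     e d b b $    expand U' ::= T d b
  4  $ R b d T  e d b b $    expand T ::= e
  5  $ R b d e  e d b b $    match e
  6  $ R b d    d b b $      match d
  7  $ R b      b b $        match b
  8  $ R        b $          expand R ::= b
  9  $ b        b $          match b
Accept reached after 9 steps.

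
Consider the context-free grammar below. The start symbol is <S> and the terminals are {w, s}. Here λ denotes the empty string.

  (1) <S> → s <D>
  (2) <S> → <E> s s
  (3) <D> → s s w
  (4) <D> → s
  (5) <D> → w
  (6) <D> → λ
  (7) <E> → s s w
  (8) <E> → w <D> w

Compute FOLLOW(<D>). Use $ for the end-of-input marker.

{$, w}

FIRST(<D>): from <D>→s s w we get {s}; from <D>→s we get {s}; from <D>→w we get {w}; from <D>→λ we get {λ}. So FIRST(<D>) = {λ, s, w}.
FIRST(<E>): from <E>→s s w we get {s}; from <E>→w <D> w we get {w}. So FIRST(<E>) = {s, w}.
FIRST(<S>): from <S>→s <D> we get {s}; from <S>→<E> s s we get {s, w}. So FIRST(<S>) = {s, w}.
FOLLOW(<S>) includes $ since <S> is the start symbol.
FOLLOW(<S>): <S> appears on no right-hand side. Thus FOLLOW(<S>) = {$}.
FOLLOW(<D>): in <S>→s <D>, the suffix after <D> is empty, so FOLLOW(<D>) ⊇ FOLLOW(<S>) = {$}; in <E>→w <D> w, <D> is followed by w with FIRST {w}. Thus FOLLOW(<D>) = {$, w}.
FOLLOW(<E>): in <S>→<E> s s, <E> is followed by s s with FIRST {s}. Thus FOLLOW(<E>) = {s}.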